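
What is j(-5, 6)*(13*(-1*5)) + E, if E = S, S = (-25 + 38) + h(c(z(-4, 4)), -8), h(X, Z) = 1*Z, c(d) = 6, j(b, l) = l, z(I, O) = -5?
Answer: -385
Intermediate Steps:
h(X, Z) = Z
S = 5 (S = (-25 + 38) - 8 = 13 - 8 = 5)
E = 5
j(-5, 6)*(13*(-1*5)) + E = 6*(13*(-1*5)) + 5 = 6*(13*(-5)) + 5 = 6*(-65) + 5 = -390 + 5 = -385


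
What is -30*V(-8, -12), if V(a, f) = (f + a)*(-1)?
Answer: -600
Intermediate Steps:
V(a, f) = -a - f (V(a, f) = (a + f)*(-1) = -a - f)
-30*V(-8, -12) = -30*(-1*(-8) - 1*(-12)) = -30*(8 + 12) = -30*20 = -600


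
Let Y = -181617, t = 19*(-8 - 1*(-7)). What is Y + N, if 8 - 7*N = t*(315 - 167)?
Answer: -1268499/7 ≈ -1.8121e+5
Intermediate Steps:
t = -19 (t = 19*(-8 + 7) = 19*(-1) = -19)
N = 2820/7 (N = 8/7 - (-19)*(315 - 167)/7 = 8/7 - (-19)*148/7 = 8/7 - 1/7*(-2812) = 8/7 + 2812/7 = 2820/7 ≈ 402.86)
Y + N = -181617 + 2820/7 = -1268499/7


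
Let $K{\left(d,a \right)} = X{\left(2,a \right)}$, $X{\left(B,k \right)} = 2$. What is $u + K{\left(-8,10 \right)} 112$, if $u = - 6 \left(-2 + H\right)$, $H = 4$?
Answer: $212$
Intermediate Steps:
$K{\left(d,a \right)} = 2$
$u = -12$ ($u = - 6 \left(-2 + 4\right) = \left(-6\right) 2 = -12$)
$u + K{\left(-8,10 \right)} 112 = -12 + 2 \cdot 112 = -12 + 224 = 212$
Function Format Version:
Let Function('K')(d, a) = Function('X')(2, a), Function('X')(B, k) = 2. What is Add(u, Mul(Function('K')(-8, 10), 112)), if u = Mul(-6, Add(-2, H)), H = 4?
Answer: 212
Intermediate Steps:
Function('K')(d, a) = 2
u = -12 (u = Mul(-6, Add(-2, 4)) = Mul(-6, 2) = -12)
Add(u, Mul(Function('K')(-8, 10), 112)) = Add(-12, Mul(2, 112)) = Add(-12, 224) = 212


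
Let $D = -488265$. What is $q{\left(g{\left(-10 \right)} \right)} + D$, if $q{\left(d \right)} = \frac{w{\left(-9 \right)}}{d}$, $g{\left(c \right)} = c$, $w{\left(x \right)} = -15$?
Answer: $- \frac{976527}{2} \approx -4.8826 \cdot 10^{5}$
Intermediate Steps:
$q{\left(d \right)} = - \frac{15}{d}$
$q{\left(g{\left(-10 \right)} \right)} + D = - \frac{15}{-10} - 488265 = \left(-15\right) \left(- \frac{1}{10}\right) - 488265 = \frac{3}{2} - 488265 = - \frac{976527}{2}$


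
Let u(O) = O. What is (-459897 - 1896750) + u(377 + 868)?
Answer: -2355402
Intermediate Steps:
(-459897 - 1896750) + u(377 + 868) = (-459897 - 1896750) + (377 + 868) = -2356647 + 1245 = -2355402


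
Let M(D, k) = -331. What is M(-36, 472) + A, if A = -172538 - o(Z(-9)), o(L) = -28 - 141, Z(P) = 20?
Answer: -172700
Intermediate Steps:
o(L) = -169
A = -172369 (A = -172538 - 1*(-169) = -172538 + 169 = -172369)
M(-36, 472) + A = -331 - 172369 = -172700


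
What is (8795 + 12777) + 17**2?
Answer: 21861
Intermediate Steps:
(8795 + 12777) + 17**2 = 21572 + 289 = 21861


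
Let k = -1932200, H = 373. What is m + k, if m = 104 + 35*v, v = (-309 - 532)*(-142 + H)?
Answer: -8731581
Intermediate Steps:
v = -194271 (v = (-309 - 532)*(-142 + 373) = -841*231 = -194271)
m = -6799381 (m = 104 + 35*(-194271) = 104 - 6799485 = -6799381)
m + k = -6799381 - 1932200 = -8731581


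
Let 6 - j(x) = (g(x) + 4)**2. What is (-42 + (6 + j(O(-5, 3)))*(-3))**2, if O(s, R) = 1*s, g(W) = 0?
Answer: 900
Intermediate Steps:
O(s, R) = s
j(x) = -10 (j(x) = 6 - (0 + 4)**2 = 6 - 1*4**2 = 6 - 1*16 = 6 - 16 = -10)
(-42 + (6 + j(O(-5, 3)))*(-3))**2 = (-42 + (6 - 10)*(-3))**2 = (-42 - 4*(-3))**2 = (-42 + 12)**2 = (-30)**2 = 900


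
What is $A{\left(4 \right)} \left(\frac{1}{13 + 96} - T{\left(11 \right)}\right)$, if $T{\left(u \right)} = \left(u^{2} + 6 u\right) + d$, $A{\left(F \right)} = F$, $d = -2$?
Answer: $- \frac{80656}{109} \approx -739.96$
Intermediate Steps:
$T{\left(u \right)} = -2 + u^{2} + 6 u$ ($T{\left(u \right)} = \left(u^{2} + 6 u\right) - 2 = -2 + u^{2} + 6 u$)
$A{\left(4 \right)} \left(\frac{1}{13 + 96} - T{\left(11 \right)}\right) = 4 \left(\frac{1}{13 + 96} - \left(-2 + 11^{2} + 6 \cdot 11\right)\right) = 4 \left(\frac{1}{109} - \left(-2 + 121 + 66\right)\right) = 4 \left(\frac{1}{109} - 185\right) = 4 \left(- \frac{20164}{109}\right) = - \frac{80656}{109}$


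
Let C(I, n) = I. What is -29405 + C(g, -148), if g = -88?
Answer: -29493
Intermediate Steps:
-29405 + C(g, -148) = -29405 - 88 = -29493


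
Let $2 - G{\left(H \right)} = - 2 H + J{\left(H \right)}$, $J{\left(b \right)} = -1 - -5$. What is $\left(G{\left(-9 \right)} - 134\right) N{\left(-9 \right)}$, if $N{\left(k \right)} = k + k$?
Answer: $2772$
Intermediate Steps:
$N{\left(k \right)} = 2 k$
$J{\left(b \right)} = 4$ ($J{\left(b \right)} = -1 + 5 = 4$)
$G{\left(H \right)} = -2 + 2 H$ ($G{\left(H \right)} = 2 - \left(- 2 H + 4\right) = 2 - \left(4 - 2 H\right) = 2 + \left(-4 + 2 H\right) = -2 + 2 H$)
$\left(G{\left(-9 \right)} - 134\right) N{\left(-9 \right)} = \left(\left(-2 + 2 \left(-9\right)\right) - 134\right) 2 \left(-9\right) = \left(\left(-2 - 18\right) - 134\right) \left(-18\right) = \left(-20 - 134\right) \left(-18\right) = \left(-154\right) \left(-18\right) = 2772$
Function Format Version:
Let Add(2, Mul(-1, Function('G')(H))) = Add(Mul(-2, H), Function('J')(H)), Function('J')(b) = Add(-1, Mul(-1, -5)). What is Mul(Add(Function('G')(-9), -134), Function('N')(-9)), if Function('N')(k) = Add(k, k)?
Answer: 2772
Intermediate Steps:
Function('N')(k) = Mul(2, k)
Function('J')(b) = 4 (Function('J')(b) = Add(-1, 5) = 4)
Function('G')(H) = Add(-2, Mul(2, H)) (Function('G')(H) = Add(2, Mul(-1, Add(Mul(-2, H), 4))) = Add(2, Mul(-1, Add(4, Mul(-2, H)))) = Add(2, Add(-4, Mul(2, H))) = Add(-2, Mul(2, H)))
Mul(Add(Function('G')(-9), -134), Function('N')(-9)) = Mul(Add(Add(-2, Mul(2, -9)), -134), Mul(2, -9)) = Mul(Add(Add(-2, -18), -134), -18) = Mul(Add(-20, -134), -18) = Mul(-154, -18) = 2772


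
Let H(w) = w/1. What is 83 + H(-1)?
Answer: 82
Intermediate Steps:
H(w) = w (H(w) = w*1 = w)
83 + H(-1) = 83 - 1 = 82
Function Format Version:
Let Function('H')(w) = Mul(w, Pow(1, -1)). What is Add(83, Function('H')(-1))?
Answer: 82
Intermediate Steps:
Function('H')(w) = w (Function('H')(w) = Mul(w, 1) = w)
Add(83, Function('H')(-1)) = Add(83, -1) = 82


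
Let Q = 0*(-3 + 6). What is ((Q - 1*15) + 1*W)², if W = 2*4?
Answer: 49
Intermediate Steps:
Q = 0 (Q = 0*3 = 0)
W = 8
((Q - 1*15) + 1*W)² = ((0 - 1*15) + 1*8)² = ((0 - 15) + 8)² = (-15 + 8)² = (-7)² = 49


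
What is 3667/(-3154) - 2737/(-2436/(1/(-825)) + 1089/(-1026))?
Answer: -44269191035/38031542714 ≈ -1.1640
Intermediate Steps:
3667/(-3154) - 2737/(-2436/(1/(-825)) + 1089/(-1026)) = 3667*(-1/3154) - 2737/(-2436/(-1/825) + 1089*(-1/1026)) = -193/166 - 2737/(-2436*(-825) - 121/114) = -193/166 - 2737/(2009700 - 121/114) = -193/166 - 2737/229105679/114 = -193/166 - 2737*114/229105679 = -193/166 - 312018/229105679 = -44269191035/38031542714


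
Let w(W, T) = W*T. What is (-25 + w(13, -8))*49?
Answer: -6321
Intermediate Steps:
w(W, T) = T*W
(-25 + w(13, -8))*49 = (-25 - 8*13)*49 = (-25 - 104)*49 = -129*49 = -6321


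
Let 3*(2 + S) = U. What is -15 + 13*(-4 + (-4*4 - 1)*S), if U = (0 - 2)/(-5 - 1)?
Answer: 3154/9 ≈ 350.44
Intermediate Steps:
U = ⅓ (U = -2/(-6) = -2*(-⅙) = ⅓ ≈ 0.33333)
S = -17/9 (S = -2 + (⅓)*(⅓) = -2 + ⅑ = -17/9 ≈ -1.8889)
-15 + 13*(-4 + (-4*4 - 1)*S) = -15 + 13*(-4 + (-4*4 - 1)*(-17/9)) = -15 + 13*(-4 + (-16 - 1)*(-17/9)) = -15 + 13*(-4 - 17*(-17/9)) = -15 + 13*(-4 + 289/9) = -15 + 13*(253/9) = -15 + 3289/9 = 3154/9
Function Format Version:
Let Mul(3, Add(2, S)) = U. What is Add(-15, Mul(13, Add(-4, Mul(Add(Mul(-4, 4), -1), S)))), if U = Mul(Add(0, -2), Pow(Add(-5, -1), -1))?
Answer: Rational(3154, 9) ≈ 350.44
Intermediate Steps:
U = Rational(1, 3) (U = Mul(-2, Pow(-6, -1)) = Mul(-2, Rational(-1, 6)) = Rational(1, 3) ≈ 0.33333)
S = Rational(-17, 9) (S = Add(-2, Mul(Rational(1, 3), Rational(1, 3))) = Add(-2, Rational(1, 9)) = Rational(-17, 9) ≈ -1.8889)
Add(-15, Mul(13, Add(-4, Mul(Add(Mul(-4, 4), -1), S)))) = Add(-15, Mul(13, Add(-4, Mul(Add(Mul(-4, 4), -1), Rational(-17, 9))))) = Add(-15, Mul(13, Add(-4, Mul(Add(-16, -1), Rational(-17, 9))))) = Add(-15, Mul(13, Add(-4, Mul(-17, Rational(-17, 9))))) = Add(-15, Mul(13, Add(-4, Rational(289, 9)))) = Add(-15, Mul(13, Rational(253, 9))) = Add(-15, Rational(3289, 9)) = Rational(3154, 9)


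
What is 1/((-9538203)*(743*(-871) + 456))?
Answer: 1/6168327265491 ≈ 1.6212e-13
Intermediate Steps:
1/((-9538203)*(743*(-871) + 456)) = -1/(9538203*(-647153 + 456)) = -1/9538203/(-646697) = -1/9538203*(-1/646697) = 1/6168327265491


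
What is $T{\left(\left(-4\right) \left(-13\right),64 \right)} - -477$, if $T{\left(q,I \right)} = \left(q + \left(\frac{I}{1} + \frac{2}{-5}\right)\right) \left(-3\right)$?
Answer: $\frac{651}{5} \approx 130.2$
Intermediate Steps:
$T{\left(q,I \right)} = \frac{6}{5} - 3 I - 3 q$ ($T{\left(q,I \right)} = \left(q + \left(I 1 + 2 \left(- \frac{1}{5}\right)\right)\right) \left(-3\right) = \left(q + \left(I - \frac{2}{5}\right)\right) \left(-3\right) = \left(q + \left(- \frac{2}{5} + I\right)\right) \left(-3\right) = \left(- \frac{2}{5} + I + q\right) \left(-3\right) = \frac{6}{5} - 3 I - 3 q$)
$T{\left(\left(-4\right) \left(-13\right),64 \right)} - -477 = \left(\frac{6}{5} - 192 - 3 \left(\left(-4\right) \left(-13\right)\right)\right) - -477 = \left(\frac{6}{5} - 192 - 156\right) + 477 = - \frac{1734}{5} + 477 = \frac{651}{5}$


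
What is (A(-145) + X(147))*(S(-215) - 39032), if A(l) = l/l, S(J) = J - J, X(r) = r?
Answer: -5776736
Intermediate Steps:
S(J) = 0
A(l) = 1
(A(-145) + X(147))*(S(-215) - 39032) = (1 + 147)*(0 - 39032) = 148*(-39032) = -5776736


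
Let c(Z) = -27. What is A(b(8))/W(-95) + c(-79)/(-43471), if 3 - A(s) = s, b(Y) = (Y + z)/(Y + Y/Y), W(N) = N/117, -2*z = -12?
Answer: -7344034/4129745 ≈ -1.7783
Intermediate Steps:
z = 6 (z = -1/2*(-12) = 6)
W(N) = N/117 (W(N) = N*(1/117) = N/117)
b(Y) = (6 + Y)/(1 + Y) (b(Y) = (Y + 6)/(Y + Y/Y) = (6 + Y)/(Y + 1) = (6 + Y)/(1 + Y))
A(s) = 3 - s
A(b(8))/W(-95) + c(-79)/(-43471) = (3 - (6 + 8)/(1 + 8))/(((1/117)*(-95))) - 27/(-43471) = (3 - 14/9)/(-95/117) - 27*(-1/43471) = (3 - 14/9)*(-117/95) + 27/43471 = (13/9)*(-117/95) + 27/43471 = -169/95 + 27/43471 = -7344034/4129745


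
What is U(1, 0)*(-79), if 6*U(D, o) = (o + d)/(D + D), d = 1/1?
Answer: -79/12 ≈ -6.5833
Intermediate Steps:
d = 1
U(D, o) = (1 + o)/(12*D) (U(D, o) = ((o + 1)/(D + D))/6 = ((1 + o)/((2*D)))/6 = ((1 + o)*(1/(2*D)))/6 = ((1 + o)/(2*D))/6 = (1 + o)/(12*D))
U(1, 0)*(-79) = ((1/12)*(1 + 0)/1)*(-79) = ((1/12)*1*1)*(-79) = (1/12)*(-79) = -79/12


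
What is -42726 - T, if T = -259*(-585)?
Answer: -194241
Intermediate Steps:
T = 151515
-42726 - T = -42726 - 1*151515 = -42726 - 151515 = -194241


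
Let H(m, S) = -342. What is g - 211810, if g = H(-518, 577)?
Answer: -212152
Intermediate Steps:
g = -342
g - 211810 = -342 - 211810 = -212152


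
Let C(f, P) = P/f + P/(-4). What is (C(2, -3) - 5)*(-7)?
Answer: 161/4 ≈ 40.250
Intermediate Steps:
C(f, P) = -P/4 + P/f (C(f, P) = P/f + P*(-¼) = P/f - P/4 = -P/4 + P/f)
(C(2, -3) - 5)*(-7) = ((-¼*(-3) - 3/2) - 5)*(-7) = ((¾ - 3*½) - 5)*(-7) = ((¾ - 3/2) - 5)*(-7) = (-¾ - 5)*(-7) = -23/4*(-7) = 161/4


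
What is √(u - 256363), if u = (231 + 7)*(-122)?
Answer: 3*I*√31711 ≈ 534.23*I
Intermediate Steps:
u = -29036 (u = 238*(-122) = -29036)
√(u - 256363) = √(-29036 - 256363) = √(-285399) = 3*I*√31711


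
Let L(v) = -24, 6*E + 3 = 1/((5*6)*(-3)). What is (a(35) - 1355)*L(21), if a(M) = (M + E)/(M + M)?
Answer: 51200371/1575 ≈ 32508.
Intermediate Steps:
E = -271/540 (E = -½ + 1/(6*(((5*6)*(-3)))) = -½ + 1/(6*((30*(-3)))) = -½ + (⅙)/(-90) = -½ + (⅙)*(-1/90) = -½ - 1/540 = -271/540 ≈ -0.50185)
a(M) = (-271/540 + M)/(2*M) (a(M) = (M - 271/540)/(M + M) = (-271/540 + M)/((2*M)) = (-271/540 + M)*(1/(2*M)) = (-271/540 + M)/(2*M))
(a(35) - 1355)*L(21) = ((1/1080)*(-271 + 540*35)/35 - 1355)*(-24) = ((1/1080)*(1/35)*(-271 + 18900) - 1355)*(-24) = ((1/1080)*(1/35)*18629 - 1355)*(-24) = (18629/37800 - 1355)*(-24) = -51200371/37800*(-24) = 51200371/1575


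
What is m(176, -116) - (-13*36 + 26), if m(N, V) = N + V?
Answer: 502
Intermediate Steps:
m(176, -116) - (-13*36 + 26) = (176 - 116) - (-13*36 + 26) = 60 - (-468 + 26) = 60 - 1*(-442) = 60 + 442 = 502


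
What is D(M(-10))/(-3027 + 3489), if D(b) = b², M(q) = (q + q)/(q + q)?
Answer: 1/462 ≈ 0.0021645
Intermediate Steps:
M(q) = 1 (M(q) = (2*q)/((2*q)) = (2*q)*(1/(2*q)) = 1)
D(M(-10))/(-3027 + 3489) = 1²/(-3027 + 3489) = 1/462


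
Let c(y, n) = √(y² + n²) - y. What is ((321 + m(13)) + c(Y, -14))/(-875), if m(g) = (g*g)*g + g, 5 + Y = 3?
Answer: -2533/875 - 2*√2/175 ≈ -2.9110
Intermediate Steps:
Y = -2 (Y = -5 + 3 = -2)
c(y, n) = √(n² + y²) - y
m(g) = g + g³ (m(g) = g²*g + g = g³ + g = g + g³)
((321 + m(13)) + c(Y, -14))/(-875) = ((321 + (13 + 13³)) + (√((-14)² + (-2)²) - 1*(-2)))/(-875) = ((321 + (13 + 2197)) + (√(196 + 4) + 2))*(-1/875) = ((321 + 2210) + (√200 + 2))*(-1/875) = (2531 + (10*√2 + 2))*(-1/875) = (2531 + (2 + 10*√2))*(-1/875) = (2533 + 10*√2)*(-1/875) = -2533/875 - 2*√2/175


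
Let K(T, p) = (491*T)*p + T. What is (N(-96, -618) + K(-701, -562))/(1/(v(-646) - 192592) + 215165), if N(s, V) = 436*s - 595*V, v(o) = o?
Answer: 37441890532810/41578054269 ≈ 900.52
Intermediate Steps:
K(T, p) = T + 491*T*p (K(T, p) = 491*T*p + T = T + 491*T*p)
N(s, V) = -595*V + 436*s
(N(-96, -618) + K(-701, -562))/(1/(v(-646) - 192592) + 215165) = ((-595*(-618) + 436*(-96)) - 701*(1 + 491*(-562)))/(1/(-646 - 192592) + 215165) = ((367710 - 41856) - 701*(1 - 275942))/(1/(-193238) + 215165) = (325854 - 701*(-275941))/(-1/193238 + 215165) = (325854 + 193434641)/(41578054269/193238) = 193760495*(193238/41578054269) = 37441890532810/41578054269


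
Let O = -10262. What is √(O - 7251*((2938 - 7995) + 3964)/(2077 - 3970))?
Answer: I*√5752891993/631 ≈ 120.2*I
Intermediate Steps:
√(O - 7251*((2938 - 7995) + 3964)/(2077 - 3970)) = √(-10262 - 7251*((2938 - 7995) + 3964)/(2077 - 3970)) = √(-10262 - 7251/((-1893/(-5057 + 3964)))) = √(-10262 - 7251/((-1893/(-1093)))) = √(-10262 - 7251/((-1893*(-1/1093)))) = √(-10262 - 7251/1893/1093) = √(-10262 - 7251*1093/1893) = √(-10262 - 2641781/631) = √(-9117103/631) = I*√5752891993/631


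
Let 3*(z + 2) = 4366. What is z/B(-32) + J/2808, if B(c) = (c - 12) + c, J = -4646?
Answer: -554257/26676 ≈ -20.777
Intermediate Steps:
z = 4360/3 (z = -2 + (⅓)*4366 = -2 + 4366/3 = 4360/3 ≈ 1453.3)
B(c) = -12 + 2*c (B(c) = (-12 + c) + c = -12 + 2*c)
z/B(-32) + J/2808 = 4360/(3*(-12 + 2*(-32))) - 4646/2808 = 4360/(3*(-12 - 64)) - 4646*1/2808 = (4360/3)/(-76) - 2323/1404 = (4360/3)*(-1/76) - 2323/1404 = -1090/57 - 2323/1404 = -554257/26676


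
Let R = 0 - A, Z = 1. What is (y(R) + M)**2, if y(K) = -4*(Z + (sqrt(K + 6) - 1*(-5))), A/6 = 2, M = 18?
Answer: -60 + 48*I*sqrt(6) ≈ -60.0 + 117.58*I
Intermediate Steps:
A = 12 (A = 6*2 = 12)
R = -12 (R = 0 - 1*12 = 0 - 12 = -12)
y(K) = -24 - 4*sqrt(6 + K) (y(K) = -4*(1 + (sqrt(K + 6) - 1*(-5))) = -4*(1 + (sqrt(6 + K) + 5)) = -4*(1 + (5 + sqrt(6 + K))) = -4*(6 + sqrt(6 + K)) = -24 - 4*sqrt(6 + K))
(y(R) + M)**2 = ((-24 - 4*sqrt(6 - 12)) + 18)**2 = ((-24 - 4*I*sqrt(6)) + 18)**2 = (-6 - 4*I*sqrt(6))**2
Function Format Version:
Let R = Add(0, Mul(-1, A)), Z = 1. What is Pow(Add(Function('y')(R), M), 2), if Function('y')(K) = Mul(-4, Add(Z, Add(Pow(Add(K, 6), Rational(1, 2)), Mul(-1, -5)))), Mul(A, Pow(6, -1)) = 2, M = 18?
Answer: Add(-60, Mul(48, I, Pow(6, Rational(1, 2)))) ≈ Add(-60.000, Mul(117.58, I))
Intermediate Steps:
A = 12 (A = Mul(6, 2) = 12)
R = -12 (R = Add(0, Mul(-1, 12)) = Add(0, -12) = -12)
Function('y')(K) = Add(-24, Mul(-4, Pow(Add(6, K), Rational(1, 2)))) (Function('y')(K) = Mul(-4, Add(1, Add(Pow(Add(K, 6), Rational(1, 2)), Mul(-1, -5)))) = Mul(-4, Add(1, Add(Pow(Add(6, K), Rational(1, 2)), 5))) = Mul(-4, Add(1, Add(5, Pow(Add(6, K), Rational(1, 2))))) = Mul(-4, Add(6, Pow(Add(6, K), Rational(1, 2)))) = Add(-24, Mul(-4, Pow(Add(6, K), Rational(1, 2)))))
Pow(Add(Function('y')(R), M), 2) = Pow(Add(Add(-24, Mul(-4, Pow(Add(6, -12), Rational(1, 2)))), 18), 2) = Pow(Add(Add(-24, Mul(-4, Pow(-6, Rational(1, 2)))), 18), 2) = Pow(Add(Add(-24, Mul(-4, Mul(I, Pow(6, Rational(1, 2))))), 18), 2) = Pow(Add(Add(-24, Mul(-4, I, Pow(6, Rational(1, 2)))), 18), 2) = Pow(Add(-6, Mul(-4, I, Pow(6, Rational(1, 2)))), 2)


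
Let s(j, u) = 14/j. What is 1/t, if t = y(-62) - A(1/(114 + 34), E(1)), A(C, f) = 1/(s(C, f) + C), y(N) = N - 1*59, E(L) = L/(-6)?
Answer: -306657/37105645 ≈ -0.0082644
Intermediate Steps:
E(L) = -L/6 (E(L) = L*(-1/6) = -L/6)
y(N) = -59 + N (y(N) = N - 59 = -59 + N)
A(C, f) = 1/(C + 14/C) (A(C, f) = 1/(14/C + C) = 1/(C + 14/C))
t = -37105645/306657 (t = (-59 - 62) - 1/((114 + 34)*(14 + (1/(114 + 34))**2)) = -121 - 1/(148*(14 + (1/148)**2)) = -121 - 1/(148*(14 + 1/21904)) = -121 - 1/(148*306657/21904) = -121 - 21904/(148*306657) = -121 - 1*148/306657 = -121 - 148/306657 = -37105645/306657 ≈ -121.00)
1/t = 1/(-37105645/306657) = -306657/37105645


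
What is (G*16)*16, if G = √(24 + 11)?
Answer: 256*√35 ≈ 1514.5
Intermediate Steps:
G = √35 ≈ 5.9161
(G*16)*16 = (√35*16)*16 = (16*√35)*16 = 256*√35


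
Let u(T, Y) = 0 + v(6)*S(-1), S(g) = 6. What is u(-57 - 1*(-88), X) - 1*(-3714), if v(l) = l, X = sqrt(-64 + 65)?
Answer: 3750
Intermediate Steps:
X = 1 (X = sqrt(1) = 1)
u(T, Y) = 36 (u(T, Y) = 0 + 6*6 = 0 + 36 = 36)
u(-57 - 1*(-88), X) - 1*(-3714) = 36 - 1*(-3714) = 36 + 3714 = 3750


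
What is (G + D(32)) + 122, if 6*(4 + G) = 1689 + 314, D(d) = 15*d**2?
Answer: 94871/6 ≈ 15812.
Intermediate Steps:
G = 1979/6 (G = -4 + (1689 + 314)/6 = -4 + (1/6)*2003 = -4 + 2003/6 = 1979/6 ≈ 329.83)
(G + D(32)) + 122 = (1979/6 + 15*32**2) + 122 = (1979/6 + 15*1024) + 122 = (1979/6 + 15360) + 122 = 94139/6 + 122 = 94871/6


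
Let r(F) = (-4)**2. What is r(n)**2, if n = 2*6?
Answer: 256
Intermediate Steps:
n = 12
r(F) = 16
r(n)**2 = 16**2 = 256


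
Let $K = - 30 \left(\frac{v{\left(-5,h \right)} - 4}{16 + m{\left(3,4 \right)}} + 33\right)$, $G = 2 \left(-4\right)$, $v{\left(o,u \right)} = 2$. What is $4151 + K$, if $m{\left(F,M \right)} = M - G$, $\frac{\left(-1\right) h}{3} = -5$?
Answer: $\frac{22142}{7} \approx 3163.1$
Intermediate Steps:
$h = 15$ ($h = \left(-3\right) \left(-5\right) = 15$)
$G = -8$
$m{\left(F,M \right)} = 8 + M$ ($m{\left(F,M \right)} = M - -8 = M + 8 = 8 + M$)
$K = - \frac{6915}{7}$ ($K = - 30 \left(\frac{2 - 4}{16 + \left(8 + 4\right)} + 33\right) = - 30 \left(- \frac{2}{16 + 12} + 33\right) = - 30 \left(- \frac{2}{28} + 33\right) = - 30 \left(\left(-2\right) \frac{1}{28} + 33\right) = - 30 \left(- \frac{1}{14} + 33\right) = \left(-30\right) \frac{461}{14} = - \frac{6915}{7} \approx -987.86$)
$4151 + K = 4151 - \frac{6915}{7} = \frac{22142}{7}$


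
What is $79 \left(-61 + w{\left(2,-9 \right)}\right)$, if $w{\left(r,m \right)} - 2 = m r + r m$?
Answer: $-7505$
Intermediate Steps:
$w{\left(r,m \right)} = 2 + 2 m r$ ($w{\left(r,m \right)} = 2 + \left(m r + r m\right) = 2 + \left(m r + m r\right) = 2 + 2 m r$)
$79 \left(-61 + w{\left(2,-9 \right)}\right) = 79 \left(-61 + \left(2 + 2 \left(-9\right) 2\right)\right) = 79 \left(-61 + \left(2 - 36\right)\right) = 79 \left(-61 - 34\right) = 79 \left(-95\right) = -7505$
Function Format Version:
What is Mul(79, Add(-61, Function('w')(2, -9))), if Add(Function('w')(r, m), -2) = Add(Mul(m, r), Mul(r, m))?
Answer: -7505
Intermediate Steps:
Function('w')(r, m) = Add(2, Mul(2, m, r)) (Function('w')(r, m) = Add(2, Add(Mul(m, r), Mul(r, m))) = Add(2, Add(Mul(m, r), Mul(m, r))) = Add(2, Mul(2, m, r)))
Mul(79, Add(-61, Function('w')(2, -9))) = Mul(79, Add(-61, Add(2, Mul(2, -9, 2)))) = Mul(79, Add(-61, Add(2, -36))) = Mul(79, Add(-61, -34)) = Mul(79, -95) = -7505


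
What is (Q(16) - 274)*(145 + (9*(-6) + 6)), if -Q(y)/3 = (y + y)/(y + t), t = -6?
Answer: -137546/5 ≈ -27509.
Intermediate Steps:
Q(y) = -6*y/(-6 + y) (Q(y) = -3*(y + y)/(y - 6) = -3*2*y/(-6 + y) = -6*y/(-6 + y))
(Q(16) - 274)*(145 + (9*(-6) + 6)) = (-6*16/(-6 + 16) - 274)*(145 + (9*(-6) + 6)) = (-6*16/10 - 274)*(145 + (-54 + 6)) = (-6*16*⅒ - 274)*(145 - 48) = (-48/5 - 274)*97 = -1418/5*97 = -137546/5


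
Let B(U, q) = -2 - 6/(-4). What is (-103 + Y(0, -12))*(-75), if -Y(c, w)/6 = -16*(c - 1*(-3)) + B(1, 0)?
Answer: -14100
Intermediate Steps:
B(U, q) = -½ (B(U, q) = -2 - 6*(-1)/4 = -2 - 1*(-3/2) = -2 + 3/2 = -½)
Y(c, w) = 291 + 96*c (Y(c, w) = -6*(-16*(c - 1*(-3)) - ½) = -6*(-16*(c + 3) - ½) = -6*(-16*(3 + c) - ½) = -6*(-4*(12 + 4*c) - ½) = -6*((-48 - 16*c) - ½) = -6*(-97/2 - 16*c) = 291 + 96*c)
(-103 + Y(0, -12))*(-75) = (-103 + (291 + 96*0))*(-75) = (-103 + (291 + 0))*(-75) = (-103 + 291)*(-75) = 188*(-75) = -14100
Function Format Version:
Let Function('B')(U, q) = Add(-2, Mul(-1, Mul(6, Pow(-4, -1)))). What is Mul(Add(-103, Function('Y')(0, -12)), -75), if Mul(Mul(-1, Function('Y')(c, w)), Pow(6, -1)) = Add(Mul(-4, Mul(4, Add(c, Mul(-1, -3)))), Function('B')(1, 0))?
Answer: -14100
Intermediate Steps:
Function('B')(U, q) = Rational(-1, 2) (Function('B')(U, q) = Add(-2, Mul(-1, Mul(6, Rational(-1, 4)))) = Add(-2, Mul(-1, Rational(-3, 2))) = Add(-2, Rational(3, 2)) = Rational(-1, 2))
Function('Y')(c, w) = Add(291, Mul(96, c)) (Function('Y')(c, w) = Mul(-6, Add(Mul(-4, Mul(4, Add(c, Mul(-1, -3)))), Rational(-1, 2))) = Mul(-6, Add(Mul(-4, Mul(4, Add(c, 3))), Rational(-1, 2))) = Mul(-6, Add(Mul(-4, Mul(4, Add(3, c))), Rational(-1, 2))) = Mul(-6, Add(Mul(-4, Add(12, Mul(4, c))), Rational(-1, 2))) = Mul(-6, Add(Add(-48, Mul(-16, c)), Rational(-1, 2))) = Mul(-6, Add(Rational(-97, 2), Mul(-16, c))) = Add(291, Mul(96, c)))
Mul(Add(-103, Function('Y')(0, -12)), -75) = Mul(Add(-103, Add(291, Mul(96, 0))), -75) = Mul(Add(-103, Add(291, 0)), -75) = Mul(Add(-103, 291), -75) = Mul(188, -75) = -14100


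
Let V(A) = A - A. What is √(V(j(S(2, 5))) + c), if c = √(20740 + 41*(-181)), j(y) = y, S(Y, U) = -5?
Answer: 13319^(¼) ≈ 10.743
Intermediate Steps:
c = √13319 (c = √(20740 - 7421) = √13319 ≈ 115.41)
V(A) = 0
√(V(j(S(2, 5))) + c) = √(0 + √13319) = √(√13319) = 13319^(¼)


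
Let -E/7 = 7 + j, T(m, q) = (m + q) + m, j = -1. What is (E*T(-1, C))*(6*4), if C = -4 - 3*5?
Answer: 21168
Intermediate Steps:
C = -19 (C = -4 - 15 = -19)
T(m, q) = q + 2*m
E = -42 (E = -7*(7 - 1) = -7*6 = -42)
(E*T(-1, C))*(6*4) = (-42*(-19 + 2*(-1)))*(6*4) = -42*(-19 - 2)*24 = -42*(-21)*24 = 882*24 = 21168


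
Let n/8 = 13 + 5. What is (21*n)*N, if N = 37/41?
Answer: 111888/41 ≈ 2729.0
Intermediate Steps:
n = 144 (n = 8*(13 + 5) = 8*18 = 144)
N = 37/41 (N = 37*(1/41) = 37/41 ≈ 0.90244)
(21*n)*N = (21*144)*(37/41) = 3024*(37/41) = 111888/41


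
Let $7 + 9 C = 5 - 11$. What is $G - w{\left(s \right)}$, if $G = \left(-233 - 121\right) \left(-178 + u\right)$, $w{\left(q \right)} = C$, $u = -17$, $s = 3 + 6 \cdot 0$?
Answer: $\frac{621283}{9} \approx 69032.0$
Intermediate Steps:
$s = 3$ ($s = 3 + 0 = 3$)
$C = - \frac{13}{9}$ ($C = - \frac{7}{9} + \frac{5 - 11}{9} = - \frac{7}{9} + \frac{1}{9} \left(-6\right) = - \frac{7}{9} - \frac{2}{3} = - \frac{13}{9} \approx -1.4444$)
$w{\left(q \right)} = - \frac{13}{9}$
$G = 69030$ ($G = \left(-233 - 121\right) \left(-178 - 17\right) = \left(-354\right) \left(-195\right) = 69030$)
$G - w{\left(s \right)} = 69030 - - \frac{13}{9} = 69030 + \frac{13}{9} = \frac{621283}{9}$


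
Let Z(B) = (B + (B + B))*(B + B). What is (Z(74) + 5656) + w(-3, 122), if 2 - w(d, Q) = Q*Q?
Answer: 23630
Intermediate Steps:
w(d, Q) = 2 - Q² (w(d, Q) = 2 - Q*Q = 2 - Q²)
Z(B) = 6*B² (Z(B) = (B + 2*B)*(2*B) = (3*B)*(2*B) = 6*B²)
(Z(74) + 5656) + w(-3, 122) = (6*74² + 5656) + (2 - 1*122²) = (6*5476 + 5656) + (2 - 1*14884) = (32856 + 5656) + (2 - 14884) = 38512 - 14882 = 23630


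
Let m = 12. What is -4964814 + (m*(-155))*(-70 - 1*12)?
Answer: -4812294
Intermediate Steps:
-4964814 + (m*(-155))*(-70 - 1*12) = -4964814 + (12*(-155))*(-70 - 1*12) = -4964814 - 1860*(-70 - 12) = -4964814 - 1860*(-82) = -4964814 + 152520 = -4812294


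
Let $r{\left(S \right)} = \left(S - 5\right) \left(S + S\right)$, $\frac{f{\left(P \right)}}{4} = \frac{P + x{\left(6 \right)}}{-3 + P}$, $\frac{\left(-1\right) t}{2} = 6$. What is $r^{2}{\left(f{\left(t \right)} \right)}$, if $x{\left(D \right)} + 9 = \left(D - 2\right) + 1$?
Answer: $\frac{1982464}{50625} \approx 39.16$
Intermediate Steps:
$x{\left(D \right)} = -10 + D$ ($x{\left(D \right)} = -9 + \left(\left(D - 2\right) + 1\right) = -9 + \left(\left(-2 + D\right) + 1\right) = -9 + \left(-1 + D\right) = -10 + D$)
$t = -12$ ($t = \left(-2\right) 6 = -12$)
$f{\left(P \right)} = \frac{4 \left(-4 + P\right)}{-3 + P}$ ($f{\left(P \right)} = 4 \frac{P + \left(-10 + 6\right)}{-3 + P} = 4 \frac{P - 4}{-3 + P} = 4 \frac{-4 + P}{-3 + P} = \frac{4 \left(-4 + P\right)}{-3 + P}$)
$r{\left(S \right)} = 2 S \left(-5 + S\right)$ ($r{\left(S \right)} = \left(-5 + S\right) 2 S = 2 S \left(-5 + S\right)$)
$r^{2}{\left(f{\left(t \right)} \right)} = \left(2 \frac{4 \left(-4 - 12\right)}{-3 - 12} \left(-5 + \frac{4 \left(-4 - 12\right)}{-3 - 12}\right)\right)^{2} = \left(2 \cdot 4 \frac{1}{-15} \left(-16\right) \left(-5 + 4 \frac{1}{-15} \left(-16\right)\right)\right)^{2} = \left(2 \cdot 4 \left(- \frac{1}{15}\right) \left(-16\right) \left(-5 + 4 \left(- \frac{1}{15}\right) \left(-16\right)\right)\right)^{2} = \left(2 \cdot \frac{64}{15} \left(-5 + \frac{64}{15}\right)\right)^{2} = \left(2 \cdot \frac{64}{15} \left(- \frac{11}{15}\right)\right)^{2} = \left(- \frac{1408}{225}\right)^{2} = \frac{1982464}{50625}$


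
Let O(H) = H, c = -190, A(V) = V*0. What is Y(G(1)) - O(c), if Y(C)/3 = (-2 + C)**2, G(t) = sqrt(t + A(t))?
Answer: 193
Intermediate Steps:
A(V) = 0
G(t) = sqrt(t) (G(t) = sqrt(t + 0) = sqrt(t))
Y(C) = 3*(-2 + C)**2
Y(G(1)) - O(c) = 3*(-2 + sqrt(1))**2 - 1*(-190) = 3*(-2 + 1)**2 + 190 = 3*(-1)**2 + 190 = 3*1 + 190 = 3 + 190 = 193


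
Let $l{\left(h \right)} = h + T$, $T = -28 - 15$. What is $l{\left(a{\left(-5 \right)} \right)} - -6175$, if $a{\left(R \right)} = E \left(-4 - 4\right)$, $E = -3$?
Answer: $6156$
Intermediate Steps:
$T = -43$
$a{\left(R \right)} = 24$ ($a{\left(R \right)} = - 3 \left(-4 - 4\right) = \left(-3\right) \left(-8\right) = 24$)
$l{\left(h \right)} = -43 + h$ ($l{\left(h \right)} = h - 43 = -43 + h$)
$l{\left(a{\left(-5 \right)} \right)} - -6175 = \left(-43 + 24\right) - -6175 = -19 + 6175 = 6156$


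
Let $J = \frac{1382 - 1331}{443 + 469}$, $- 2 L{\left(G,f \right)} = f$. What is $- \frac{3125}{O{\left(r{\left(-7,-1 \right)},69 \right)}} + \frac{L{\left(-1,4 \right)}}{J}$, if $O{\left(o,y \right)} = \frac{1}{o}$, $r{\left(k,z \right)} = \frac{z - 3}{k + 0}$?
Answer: $- \frac{216756}{119} \approx -1821.5$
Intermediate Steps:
$L{\left(G,f \right)} = - \frac{f}{2}$
$r{\left(k,z \right)} = \frac{-3 + z}{k}$
$J = \frac{17}{304}$ ($J = \frac{51}{912} = 51 \cdot \frac{1}{912} = \frac{17}{304} \approx 0.055921$)
$- \frac{3125}{O{\left(r{\left(-7,-1 \right)},69 \right)}} + \frac{L{\left(-1,4 \right)}}{J} = - \frac{3125}{\frac{1}{\frac{1}{-7} \left(-3 - 1\right)}} + \frac{\left(- \frac{1}{2}\right) 4}{\frac{17}{304}} = - \frac{3125}{\frac{1}{\left(- \frac{1}{7}\right) \left(-4\right)}} - \frac{608}{17} = - \frac{3125}{\frac{1}{\frac{4}{7}}} - \frac{608}{17} = - \frac{3125}{\frac{7}{4}} - \frac{608}{17} = \left(-3125\right) \frac{4}{7} - \frac{608}{17} = - \frac{12500}{7} - \frac{608}{17} = - \frac{216756}{119}$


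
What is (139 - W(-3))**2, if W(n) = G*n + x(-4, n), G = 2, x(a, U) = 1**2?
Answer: 20736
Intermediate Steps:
x(a, U) = 1
W(n) = 1 + 2*n (W(n) = 2*n + 1 = 1 + 2*n)
(139 - W(-3))**2 = (139 - (1 + 2*(-3)))**2 = (139 - (1 - 6))**2 = (139 - 1*(-5))**2 = (139 + 5)**2 = 144**2 = 20736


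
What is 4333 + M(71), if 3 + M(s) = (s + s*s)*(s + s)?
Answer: 730234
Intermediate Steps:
M(s) = -3 + 2*s*(s + s²) (M(s) = -3 + (s + s*s)*(s + s) = -3 + (s + s²)*(2*s) = -3 + 2*s*(s + s²))
4333 + M(71) = 4333 + (-3 + 2*71² + 2*71³) = 4333 + (-3 + 2*5041 + 2*357911) = 4333 + (-3 + 10082 + 715822) = 4333 + 725901 = 730234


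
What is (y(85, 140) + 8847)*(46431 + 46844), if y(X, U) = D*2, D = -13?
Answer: 822778775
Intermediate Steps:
y(X, U) = -26 (y(X, U) = -13*2 = -26)
(y(85, 140) + 8847)*(46431 + 46844) = (-26 + 8847)*(46431 + 46844) = 8821*93275 = 822778775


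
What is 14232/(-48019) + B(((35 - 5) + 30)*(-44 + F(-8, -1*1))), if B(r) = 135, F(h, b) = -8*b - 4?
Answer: 6468333/48019 ≈ 134.70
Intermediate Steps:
F(h, b) = -4 - 8*b
14232/(-48019) + B(((35 - 5) + 30)*(-44 + F(-8, -1*1))) = 14232/(-48019) + 135 = 14232*(-1/48019) + 135 = -14232/48019 + 135 = 6468333/48019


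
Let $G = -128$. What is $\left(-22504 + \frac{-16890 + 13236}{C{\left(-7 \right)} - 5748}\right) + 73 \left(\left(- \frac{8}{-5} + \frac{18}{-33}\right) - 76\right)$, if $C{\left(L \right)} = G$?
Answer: $- \frac{4520382703}{161590} \approx -27974.0$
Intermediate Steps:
$C{\left(L \right)} = -128$
$\left(-22504 + \frac{-16890 + 13236}{C{\left(-7 \right)} - 5748}\right) + 73 \left(\left(- \frac{8}{-5} + \frac{18}{-33}\right) - 76\right) = \left(-22504 + \frac{-16890 + 13236}{-128 - 5748}\right) + 73 \left(\left(- \frac{8}{-5} + \frac{18}{-33}\right) - 76\right) = \left(-22504 - \frac{3654}{-5876}\right) + 73 \left(\left(\left(-8\right) \left(- \frac{1}{5}\right) + 18 \left(- \frac{1}{33}\right)\right) - 76\right) = \left(-22504 - - \frac{1827}{2938}\right) + 73 \left(\left(\frac{8}{5} - \frac{6}{11}\right) - 76\right) = \left(-22504 + \frac{1827}{2938}\right) + 73 \left(\frac{58}{55} - 76\right) = - \frac{66114925}{2938} + 73 \left(- \frac{4122}{55}\right) = - \frac{66114925}{2938} - \frac{300906}{55} = - \frac{4520382703}{161590}$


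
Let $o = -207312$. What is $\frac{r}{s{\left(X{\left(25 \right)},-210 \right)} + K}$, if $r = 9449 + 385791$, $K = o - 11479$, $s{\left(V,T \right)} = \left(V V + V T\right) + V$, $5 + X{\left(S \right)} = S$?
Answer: $- \frac{395240}{222571} \approx -1.7758$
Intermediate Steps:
$X{\left(S \right)} = -5 + S$
$s{\left(V,T \right)} = V + V^{2} + T V$ ($s{\left(V,T \right)} = \left(V^{2} + T V\right) + V = V + V^{2} + T V$)
$K = -218791$ ($K = -207312 - 11479 = -218791$)
$r = 395240$
$\frac{r}{s{\left(X{\left(25 \right)},-210 \right)} + K} = \frac{395240}{\left(-5 + 25\right) \left(1 - 210 + \left(-5 + 25\right)\right) - 218791} = \frac{395240}{20 \left(1 - 210 + 20\right) - 218791} = \frac{395240}{20 \left(-189\right) - 218791} = \frac{395240}{-3780 - 218791} = \frac{395240}{-222571} = 395240 \left(- \frac{1}{222571}\right) = - \frac{395240}{222571}$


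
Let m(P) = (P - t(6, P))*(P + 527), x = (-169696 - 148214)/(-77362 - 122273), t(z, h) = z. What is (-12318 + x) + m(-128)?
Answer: -875498062/13309 ≈ -65782.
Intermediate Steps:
x = 21194/13309 (x = -317910/(-199635) = -317910*(-1/199635) = 21194/13309 ≈ 1.5925)
m(P) = (-6 + P)*(527 + P) (m(P) = (P - 1*6)*(P + 527) = (P - 6)*(527 + P) = (-6 + P)*(527 + P))
(-12318 + x) + m(-128) = (-12318 + 21194/13309) + (-3162 + (-128)² + 521*(-128)) = -163919068/13309 + (-3162 + 16384 - 66688) = -163919068/13309 - 53466 = -875498062/13309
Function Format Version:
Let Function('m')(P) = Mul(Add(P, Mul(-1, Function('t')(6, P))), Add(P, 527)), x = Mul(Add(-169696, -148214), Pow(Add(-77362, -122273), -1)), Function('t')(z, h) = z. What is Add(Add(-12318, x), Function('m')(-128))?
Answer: Rational(-875498062, 13309) ≈ -65782.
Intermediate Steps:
x = Rational(21194, 13309) (x = Mul(-317910, Pow(-199635, -1)) = Mul(-317910, Rational(-1, 199635)) = Rational(21194, 13309) ≈ 1.5925)
Function('m')(P) = Mul(Add(-6, P), Add(527, P)) (Function('m')(P) = Mul(Add(P, Mul(-1, 6)), Add(P, 527)) = Mul(Add(P, -6), Add(527, P)) = Mul(Add(-6, P), Add(527, P)))
Add(Add(-12318, x), Function('m')(-128)) = Add(Add(-12318, Rational(21194, 13309)), Add(-3162, Pow(-128, 2), Mul(521, -128))) = Add(Rational(-163919068, 13309), Add(-3162, 16384, -66688)) = Add(Rational(-163919068, 13309), -53466) = Rational(-875498062, 13309)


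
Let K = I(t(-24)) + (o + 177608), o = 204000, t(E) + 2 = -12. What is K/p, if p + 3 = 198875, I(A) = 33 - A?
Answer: 381655/198872 ≈ 1.9191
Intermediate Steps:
t(E) = -14 (t(E) = -2 - 12 = -14)
p = 198872 (p = -3 + 198875 = 198872)
K = 381655 (K = (33 - 1*(-14)) + (204000 + 177608) = (33 + 14) + 381608 = 47 + 381608 = 381655)
K/p = 381655/198872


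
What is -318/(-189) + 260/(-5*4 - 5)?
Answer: -2746/315 ≈ -8.7175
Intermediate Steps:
-318/(-189) + 260/(-5*4 - 5) = -318*(-1/189) + 260/(-20 - 5) = 106/63 + 260/(-25) = 106/63 + 260*(-1/25) = 106/63 - 52/5 = -2746/315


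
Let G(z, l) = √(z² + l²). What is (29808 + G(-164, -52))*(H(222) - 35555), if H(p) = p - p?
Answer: -1059823440 - 711100*√74 ≈ -1.0659e+9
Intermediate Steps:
H(p) = 0
G(z, l) = √(l² + z²)
(29808 + G(-164, -52))*(H(222) - 35555) = (29808 + √((-52)² + (-164)²))*(0 - 35555) = (29808 + √(2704 + 26896))*(-35555) = (29808 + √29600)*(-35555) = (29808 + 20*√74)*(-35555) = -1059823440 - 711100*√74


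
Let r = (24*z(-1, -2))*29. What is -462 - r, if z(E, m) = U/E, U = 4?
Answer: 2322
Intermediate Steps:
z(E, m) = 4/E
r = -2784 (r = (24*(4/(-1)))*29 = (24*(4*(-1)))*29 = (24*(-4))*29 = -96*29 = -2784)
-462 - r = -462 - 1*(-2784) = -462 + 2784 = 2322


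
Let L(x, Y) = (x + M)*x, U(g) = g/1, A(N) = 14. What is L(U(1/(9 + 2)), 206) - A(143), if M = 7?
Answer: -1616/121 ≈ -13.355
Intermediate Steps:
U(g) = g (U(g) = g*1 = g)
L(x, Y) = x*(7 + x) (L(x, Y) = (x + 7)*x = (7 + x)*x = x*(7 + x))
L(U(1/(9 + 2)), 206) - A(143) = (7 + 1/(9 + 2))/(9 + 2) - 1*14 = (7 + 1/11)/11 - 14 = (1/11)*(78/11) - 14 = 78/121 - 14 = -1616/121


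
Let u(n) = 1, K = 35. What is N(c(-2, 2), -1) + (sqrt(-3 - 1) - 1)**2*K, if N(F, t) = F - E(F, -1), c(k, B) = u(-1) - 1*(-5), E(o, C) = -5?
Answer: -94 - 140*I ≈ -94.0 - 140.0*I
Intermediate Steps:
c(k, B) = 6 (c(k, B) = 1 - 1*(-5) = 1 + 5 = 6)
N(F, t) = 5 + F (N(F, t) = F - 1*(-5) = F + 5 = 5 + F)
N(c(-2, 2), -1) + (sqrt(-3 - 1) - 1)**2*K = (5 + 6) + (sqrt(-3 - 1) - 1)**2*35 = 11 + (sqrt(-4) - 1)**2*35 = 11 + (2*I - 1)**2*35 = 11 + (-1 + 2*I)**2*35 = 11 + 35*(-1 + 2*I)**2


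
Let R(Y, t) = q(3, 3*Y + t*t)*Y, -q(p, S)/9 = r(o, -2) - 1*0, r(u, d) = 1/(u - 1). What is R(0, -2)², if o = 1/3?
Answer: 0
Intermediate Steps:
o = ⅓ ≈ 0.33333
r(u, d) = 1/(-1 + u)
q(p, S) = 27/2 (q(p, S) = -9*(1/(-1 + ⅓) - 1*0) = -9*(1/(-⅔) + 0) = -9*(-3/2 + 0) = -9*(-3/2) = 27/2)
R(Y, t) = 27*Y/2
R(0, -2)² = ((27/2)*0)² = 0² = 0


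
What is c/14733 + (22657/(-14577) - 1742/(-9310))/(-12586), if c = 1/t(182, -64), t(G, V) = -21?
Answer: 663069067117/6291247338804015 ≈ 0.00010540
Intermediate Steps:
c = -1/21 (c = 1/(-21) = -1/21 ≈ -0.047619)
c/14733 + (22657/(-14577) - 1742/(-9310))/(-12586) = -1/21/14733 + (22657/(-14577) - 1742/(-9310))/(-12586) = -1/21*1/14733 + (22657*(-1/14577) - 1742*(-1/9310))*(-1/12586) = -1/309393 + (-22657/14577 + 871/4655)*(-1/12586) = -1/309393 - 92771768/67855935*(-1/12586) = -1/309393 + 46385884/427017398955 = 663069067117/6291247338804015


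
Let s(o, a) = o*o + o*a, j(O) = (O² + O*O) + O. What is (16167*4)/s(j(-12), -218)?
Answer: 5389/1334 ≈ 4.0397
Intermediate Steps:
j(O) = O + 2*O² (j(O) = (O² + O²) + O = 2*O² + O = O + 2*O²)
s(o, a) = o² + a*o
(16167*4)/s(j(-12), -218) = (16167*4)/(((-12*(1 + 2*(-12)))*(-218 - 12*(1 + 2*(-12))))) = 64668/(((-12*(1 - 24))*(-218 - 12*(1 - 24)))) = 64668/(((-12*(-23))*(-218 - 12*(-23)))) = 64668/((276*(-218 + 276))) = 64668/((276*58)) = 64668/16008 = 64668*(1/16008) = 5389/1334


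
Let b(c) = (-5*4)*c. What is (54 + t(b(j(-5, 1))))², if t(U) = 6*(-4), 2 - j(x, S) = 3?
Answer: 900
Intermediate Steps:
j(x, S) = -1 (j(x, S) = 2 - 1*3 = 2 - 3 = -1)
b(c) = -20*c
t(U) = -24
(54 + t(b(j(-5, 1))))² = (54 - 24)² = 30² = 900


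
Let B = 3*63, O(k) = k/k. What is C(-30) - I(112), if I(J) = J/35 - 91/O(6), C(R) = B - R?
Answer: 1534/5 ≈ 306.80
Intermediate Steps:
O(k) = 1
B = 189
C(R) = 189 - R
I(J) = -91 + J/35 (I(J) = J/35 - 91/1 = J*(1/35) - 91*1 = J/35 - 91 = -91 + J/35)
C(-30) - I(112) = (189 - 1*(-30)) - (-91 + (1/35)*112) = (189 + 30) - (-91 + 16/5) = 219 - 1*(-439/5) = 219 + 439/5 = 1534/5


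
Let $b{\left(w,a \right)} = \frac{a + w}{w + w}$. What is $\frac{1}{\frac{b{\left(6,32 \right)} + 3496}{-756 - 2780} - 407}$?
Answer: $- \frac{96}{39167} \approx -0.002451$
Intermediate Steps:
$b{\left(w,a \right)} = \frac{a + w}{2 w}$
$\frac{1}{\frac{b{\left(6,32 \right)} + 3496}{-756 - 2780} - 407} = \frac{1}{\frac{\frac{32 + 6}{2 \cdot 6} + 3496}{-756 - 2780} - 407} = \frac{1}{\frac{\frac{1}{2} \cdot \frac{1}{6} \cdot 38 + 3496}{-3536} - 407} = \frac{1}{\left(\frac{19}{6} + 3496\right) \left(- \frac{1}{3536}\right) - 407} = \frac{1}{\frac{20995}{6} \left(- \frac{1}{3536}\right) - 407} = \frac{1}{- \frac{95}{96} - 407} = \frac{1}{- \frac{39167}{96}} = - \frac{96}{39167}$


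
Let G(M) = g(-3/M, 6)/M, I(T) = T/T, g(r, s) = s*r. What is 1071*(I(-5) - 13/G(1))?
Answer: 3689/2 ≈ 1844.5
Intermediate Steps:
g(r, s) = r*s
I(T) = 1
G(M) = -18/M² (G(M) = (-3/M*6)/M = (-18/M)/M = -18/M²)
1071*(I(-5) - 13/G(1)) = 1071*(1 - 13/((-18/1²))) = 1071*(1 - 13/((-18*1))) = 1071*(1 - 13/(-18)) = 1071*(1 - 13*(-1)/18) = 1071*(1 - 1*(-13/18)) = 1071*(1 + 13/18) = 1071*(31/18) = 3689/2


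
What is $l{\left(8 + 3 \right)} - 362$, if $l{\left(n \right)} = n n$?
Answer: $-241$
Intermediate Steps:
$l{\left(n \right)} = n^{2}$
$l{\left(8 + 3 \right)} - 362 = \left(8 + 3\right)^{2} - 362 = 11^{2} - 362 = 121 - 362 = -241$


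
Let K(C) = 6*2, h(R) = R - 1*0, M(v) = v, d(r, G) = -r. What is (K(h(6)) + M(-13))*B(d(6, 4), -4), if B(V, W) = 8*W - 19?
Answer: 51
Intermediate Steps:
B(V, W) = -19 + 8*W
h(R) = R (h(R) = R + 0 = R)
K(C) = 12
(K(h(6)) + M(-13))*B(d(6, 4), -4) = (12 - 13)*(-19 + 8*(-4)) = -(-19 - 32) = -1*(-51) = 51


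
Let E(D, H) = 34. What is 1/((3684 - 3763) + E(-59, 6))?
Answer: -1/45 ≈ -0.022222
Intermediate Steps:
1/((3684 - 3763) + E(-59, 6)) = 1/((3684 - 3763) + 34) = 1/(-79 + 34) = 1/(-45) = -1/45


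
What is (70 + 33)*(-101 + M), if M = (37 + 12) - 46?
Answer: -10094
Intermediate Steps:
M = 3 (M = 49 - 46 = 3)
(70 + 33)*(-101 + M) = (70 + 33)*(-101 + 3) = 103*(-98) = -10094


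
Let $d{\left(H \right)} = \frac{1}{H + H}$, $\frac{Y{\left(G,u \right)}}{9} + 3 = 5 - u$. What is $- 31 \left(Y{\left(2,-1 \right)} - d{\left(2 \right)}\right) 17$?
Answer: $- \frac{56389}{4} \approx -14097.0$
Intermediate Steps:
$Y{\left(G,u \right)} = 18 - 9 u$ ($Y{\left(G,u \right)} = -27 + 9 \left(5 - u\right) = -27 - \left(-45 + 9 u\right) = 18 - 9 u$)
$d{\left(H \right)} = \frac{1}{2 H}$
$- 31 \left(Y{\left(2,-1 \right)} - d{\left(2 \right)}\right) 17 = - 31 \left(\left(18 - -9\right) - \frac{1}{2 \cdot 2}\right) 17 = - 31 \left(\left(18 + 9\right) - \frac{1}{2} \cdot \frac{1}{2}\right) 17 = - 31 \left(27 - \frac{1}{4}\right) 17 = \left(-31\right) \frac{107}{4} \cdot 17 = \left(- \frac{3317}{4}\right) 17 = - \frac{56389}{4}$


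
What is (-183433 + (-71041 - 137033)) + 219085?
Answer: -172422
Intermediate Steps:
(-183433 + (-71041 - 137033)) + 219085 = (-183433 - 208074) + 219085 = -391507 + 219085 = -172422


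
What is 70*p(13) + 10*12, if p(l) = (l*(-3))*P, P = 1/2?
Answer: -1245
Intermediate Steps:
P = ½ ≈ 0.50000
p(l) = -3*l/2 (p(l) = (l*(-3))*(½) = -3*l*(½) = -3*l/2)
70*p(13) + 10*12 = 70*(-3/2*13) + 10*12 = 70*(-39/2) + 120 = -1365 + 120 = -1245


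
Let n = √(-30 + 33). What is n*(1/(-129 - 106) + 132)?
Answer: 31019*√3/235 ≈ 228.62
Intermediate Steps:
n = √3 ≈ 1.7320
n*(1/(-129 - 106) + 132) = √3*(1/(-129 - 106) + 132) = √3*(1/(-235) + 132) = √3*(-1/235 + 132) = √3*(31019/235) = 31019*√3/235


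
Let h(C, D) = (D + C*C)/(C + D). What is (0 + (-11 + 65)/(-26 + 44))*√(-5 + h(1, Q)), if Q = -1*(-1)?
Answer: 6*I ≈ 6.0*I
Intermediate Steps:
Q = 1
h(C, D) = (D + C²)/(C + D)
(0 + (-11 + 65)/(-26 + 44))*√(-5 + h(1, Q)) = (0 + (-11 + 65)/(-26 + 44))*√(-5 + (1 + 1²)/(1 + 1)) = (0 + 54/18)*√(-5 + (1 + 1)/2) = (0 + 54*(1/18))*√(-5 + (½)*2) = (0 + 3)*√(-5 + 1) = 3*√(-4) = 3*(2*I) = 6*I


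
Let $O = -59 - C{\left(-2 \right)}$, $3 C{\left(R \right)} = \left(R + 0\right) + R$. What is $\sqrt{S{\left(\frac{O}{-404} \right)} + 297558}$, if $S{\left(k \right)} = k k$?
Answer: $\frac{\sqrt{437096068681}}{1212} \approx 545.49$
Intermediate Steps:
$C{\left(R \right)} = \frac{2 R}{3}$ ($C{\left(R \right)} = \frac{\left(R + 0\right) + R}{3} = \frac{R + R}{3} = \frac{2 R}{3}$)
$O = - \frac{173}{3}$ ($O = -59 - \frac{2}{3} \left(-2\right) = -59 - - \frac{4}{3} = -59 + \frac{4}{3} = - \frac{173}{3} \approx -57.667$)
$S{\left(k \right)} = k^{2}$
$\sqrt{S{\left(\frac{O}{-404} \right)} + 297558} = \sqrt{\left(- \frac{173}{3 \left(-404\right)}\right)^{2} + 297558} = \sqrt{\left(\left(- \frac{173}{3}\right) \left(- \frac{1}{404}\right)\right)^{2} + 297558} = \sqrt{\left(\frac{173}{1212}\right)^{2} + 297558} = \sqrt{\frac{29929}{1468944} + 297558} = \sqrt{\frac{437096068681}{1468944}} = \frac{\sqrt{437096068681}}{1212}$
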